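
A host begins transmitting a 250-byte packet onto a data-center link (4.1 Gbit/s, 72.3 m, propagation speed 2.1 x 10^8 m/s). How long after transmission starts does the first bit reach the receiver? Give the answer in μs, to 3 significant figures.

0.344 μs

First bit experiences only propagation delay: d/s = 72.3/210000000 = 0.344 μs.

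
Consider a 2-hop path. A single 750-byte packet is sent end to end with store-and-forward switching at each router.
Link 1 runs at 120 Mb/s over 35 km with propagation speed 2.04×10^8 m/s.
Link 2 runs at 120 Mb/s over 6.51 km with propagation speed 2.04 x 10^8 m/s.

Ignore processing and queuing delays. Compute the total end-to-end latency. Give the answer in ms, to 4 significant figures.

L = 750 × 8 = 6000 bits.
Transmission delay per hop = L/R = 6000/120000000 = 0.05 ms; 2 hops → 0.1 ms.
Propagation delays (d/s per hop): 0.171569, 0.0319118 ms; sum = 0.20348 ms.
End-to-end = 0.3035 ms.

0.3035 ms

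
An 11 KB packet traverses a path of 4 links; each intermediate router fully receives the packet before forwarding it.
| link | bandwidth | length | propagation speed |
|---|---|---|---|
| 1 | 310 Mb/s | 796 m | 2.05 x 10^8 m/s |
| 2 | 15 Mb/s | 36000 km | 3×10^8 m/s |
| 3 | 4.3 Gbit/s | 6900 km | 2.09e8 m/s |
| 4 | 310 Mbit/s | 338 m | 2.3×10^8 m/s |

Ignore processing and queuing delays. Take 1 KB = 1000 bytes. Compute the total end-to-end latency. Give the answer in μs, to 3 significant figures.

159000 μs

L = 88000 bits.
Transmission delays (L/R per hop): 283.871, 5866.67, 20.4651, 283.871 μs; sum = 6454.87 μs.
Propagation delays (d/s per hop): 3.88293, 120000, 33014.4, 1.46957 μs; sum = 153020 μs.
End-to-end = 159000 μs.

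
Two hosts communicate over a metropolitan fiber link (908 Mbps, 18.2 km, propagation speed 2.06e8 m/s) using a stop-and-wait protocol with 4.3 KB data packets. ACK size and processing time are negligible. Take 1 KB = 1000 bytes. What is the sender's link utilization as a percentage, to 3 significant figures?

17.7 %

t_tx = L/R = 34400/908000000 = 3.78855e-05 s.
t_prop = 18200/206000000 = 8.83495e-05 s; RTT = 0.000176699 s.
Cycle = t_tx + RTT = 0.000214584 s.
Utilization = t_tx / cycle = 3.78855e-05/0.000214584 = 17.7 %.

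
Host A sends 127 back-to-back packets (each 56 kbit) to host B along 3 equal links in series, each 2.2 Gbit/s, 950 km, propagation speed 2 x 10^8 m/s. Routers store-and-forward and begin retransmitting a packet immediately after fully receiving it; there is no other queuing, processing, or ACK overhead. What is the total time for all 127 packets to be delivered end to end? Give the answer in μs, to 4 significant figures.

Per-hop transmission t_tx = L/R = 56000/2200000000 = 25.4545 μs.
Per-hop propagation t_prop = 950000/200000000 = 4750 μs.
Pipeline fill: first packet needs 3·t_tx to clear all hops; remaining 126 packets each add one t_tx.
Total = (3+127-1)·t_tx + 3·t_prop = 129·25.4545 + 3·4750 = 17530 μs.

17530 μs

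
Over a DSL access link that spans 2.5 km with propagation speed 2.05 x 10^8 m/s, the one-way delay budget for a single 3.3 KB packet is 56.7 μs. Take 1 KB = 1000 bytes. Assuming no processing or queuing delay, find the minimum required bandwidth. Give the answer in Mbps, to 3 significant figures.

593 Mbps

L = 26400 bits.
Propagation delay = 2500 / 2.05e+08 = 12.1951 μs.
Transmission budget = 56.7 − 12.1951 = 44.5049 μs.
R ≥ L / t_tx = 26400 bits / 4.45049e-05 s = 593 Mbps.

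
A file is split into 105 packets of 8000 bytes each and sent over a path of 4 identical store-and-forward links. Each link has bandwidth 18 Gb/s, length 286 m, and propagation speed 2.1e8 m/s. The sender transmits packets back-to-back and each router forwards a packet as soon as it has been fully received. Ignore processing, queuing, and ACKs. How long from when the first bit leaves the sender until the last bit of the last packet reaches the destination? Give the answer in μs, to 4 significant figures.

Per-hop transmission t_tx = L/R = 64000/18000000000 = 3.55556 μs.
Per-hop propagation t_prop = 286/210000000 = 1.3619 μs.
Pipeline fill: first packet needs 4·t_tx to clear all hops; remaining 104 packets each add one t_tx.
Total = (4+105-1)·t_tx + 4·t_prop = 108·3.55556 + 4·1.3619 = 389.4 μs.

389.4 μs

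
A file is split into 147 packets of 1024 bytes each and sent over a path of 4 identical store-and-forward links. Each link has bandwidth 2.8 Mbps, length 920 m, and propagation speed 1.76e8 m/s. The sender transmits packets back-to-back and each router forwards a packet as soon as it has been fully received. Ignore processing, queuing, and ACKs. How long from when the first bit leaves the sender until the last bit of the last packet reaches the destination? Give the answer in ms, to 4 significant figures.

438.9 ms

Per-hop transmission t_tx = L/R = 8192/2800000 = 2.92571 ms.
Per-hop propagation t_prop = 920/176000000 = 0.00522727 ms.
Pipeline fill: first packet needs 4·t_tx to clear all hops; remaining 146 packets each add one t_tx.
Total = (4+147-1)·t_tx + 4·t_prop = 150·2.92571 + 4·0.00522727 = 438.9 ms.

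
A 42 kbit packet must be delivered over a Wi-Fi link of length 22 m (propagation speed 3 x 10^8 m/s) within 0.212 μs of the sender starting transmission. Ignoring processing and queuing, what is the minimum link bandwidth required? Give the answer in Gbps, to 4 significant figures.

302.9 Gbps

Propagation delay = 22 / 300000000 = 0.0733333 μs.
Transmission budget = 0.212 − 0.0733333 = 0.138667 μs.
R ≥ L / t_tx = 42000 bits / 1.38667e-07 s = 302.9 Gbps.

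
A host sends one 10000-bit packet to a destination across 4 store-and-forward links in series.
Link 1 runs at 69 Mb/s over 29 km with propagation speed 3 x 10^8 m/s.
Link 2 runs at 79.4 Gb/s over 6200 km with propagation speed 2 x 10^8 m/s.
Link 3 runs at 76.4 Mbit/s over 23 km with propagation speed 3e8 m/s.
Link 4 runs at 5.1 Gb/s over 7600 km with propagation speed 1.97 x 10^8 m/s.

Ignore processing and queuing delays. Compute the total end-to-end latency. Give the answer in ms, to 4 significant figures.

Transmission delays (L/R per hop): 0.144928, 0.000125945, 0.13089, 0.00196078 ms; sum = 0.277904 ms.
Propagation delays (d/s per hop): 0.0966667, 31, 0.0766667, 38.5787 ms; sum = 69.752 ms.
End-to-end = 70.03 ms.

70.03 ms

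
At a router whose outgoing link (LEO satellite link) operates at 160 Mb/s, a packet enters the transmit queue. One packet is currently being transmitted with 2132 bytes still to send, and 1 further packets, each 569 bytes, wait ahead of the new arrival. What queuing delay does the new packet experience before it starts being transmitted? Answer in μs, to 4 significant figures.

Each queued packet: L/R = 4552/160000000 = 28.45 μs.
1 queued → 28.45 μs.
Plus remaining 17056 bits of current packet: 106.6 μs.
Queuing delay = 135.1 μs.

135.1 μs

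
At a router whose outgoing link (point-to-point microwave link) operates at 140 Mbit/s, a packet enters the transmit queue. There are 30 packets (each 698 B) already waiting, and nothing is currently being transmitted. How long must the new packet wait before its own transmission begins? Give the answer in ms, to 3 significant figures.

1.20 ms

Each queued packet: L/R = 5584/140000000 = 0.0398857 ms.
30 queued → 1.19657 ms.
Queuing delay = 1.20 ms.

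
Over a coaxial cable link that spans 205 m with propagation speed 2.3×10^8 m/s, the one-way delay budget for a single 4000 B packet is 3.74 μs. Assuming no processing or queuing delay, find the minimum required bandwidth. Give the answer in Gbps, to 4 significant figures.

L = 32000 bits.
Propagation delay = 205 / 2.3e+08 = 0.891304 μs.
Transmission budget = 3.74 − 0.891304 = 2.8487 μs.
R ≥ L / t_tx = 32000 bits / 2.8487e-06 s = 11.23 Gbps.

11.23 Gbps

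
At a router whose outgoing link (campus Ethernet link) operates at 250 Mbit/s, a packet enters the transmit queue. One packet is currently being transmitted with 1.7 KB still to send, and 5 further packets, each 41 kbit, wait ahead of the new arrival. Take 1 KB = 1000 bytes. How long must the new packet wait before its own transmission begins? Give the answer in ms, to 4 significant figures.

0.8744 ms

Each queued packet: L/R = 41000/250000000 = 0.164 ms.
5 queued → 0.82 ms.
Plus remaining 13600 bits of current packet: 0.0544 ms.
Queuing delay = 0.8744 ms.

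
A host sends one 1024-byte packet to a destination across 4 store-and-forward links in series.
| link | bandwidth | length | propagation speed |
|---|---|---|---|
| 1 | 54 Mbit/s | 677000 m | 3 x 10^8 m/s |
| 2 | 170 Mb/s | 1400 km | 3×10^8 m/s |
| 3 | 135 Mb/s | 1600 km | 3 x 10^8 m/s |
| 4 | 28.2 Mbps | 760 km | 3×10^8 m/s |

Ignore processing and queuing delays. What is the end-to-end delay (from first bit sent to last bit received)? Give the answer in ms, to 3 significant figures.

L = 1024 × 8 = 8192 bits.
Transmission delays (L/R per hop): 0.151704, 0.0481882, 0.0606815, 0.290496 ms; sum = 0.55107 ms.
Propagation delays (d/s per hop): 2.25667, 4.66667, 5.33333, 2.53333 ms; sum = 14.79 ms.
End-to-end = 15.3 ms.

15.3 ms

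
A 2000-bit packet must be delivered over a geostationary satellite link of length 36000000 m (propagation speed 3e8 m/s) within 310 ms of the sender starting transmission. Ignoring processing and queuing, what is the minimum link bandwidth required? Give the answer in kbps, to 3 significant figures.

10.5 kbps

Propagation delay = 36000000 / 300000000 = 120 ms.
Transmission budget = 310 − 120 = 190 ms.
R ≥ L / t_tx = 2000 bits / 0.19 s = 10.5 kbps.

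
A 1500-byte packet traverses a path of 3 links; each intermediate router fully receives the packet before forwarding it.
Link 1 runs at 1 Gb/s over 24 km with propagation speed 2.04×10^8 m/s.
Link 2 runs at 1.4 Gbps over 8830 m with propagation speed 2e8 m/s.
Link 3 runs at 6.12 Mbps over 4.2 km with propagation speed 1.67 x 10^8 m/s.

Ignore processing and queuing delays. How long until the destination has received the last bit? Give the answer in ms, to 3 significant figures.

2.17 ms

L = 1500 × 8 = 12000 bits.
Transmission delays (L/R per hop): 0.012, 0.00857143, 1.96078 ms; sum = 1.98136 ms.
Propagation delays (d/s per hop): 0.117647, 0.04415, 0.0251497 ms; sum = 0.186947 ms.
End-to-end = 2.17 ms.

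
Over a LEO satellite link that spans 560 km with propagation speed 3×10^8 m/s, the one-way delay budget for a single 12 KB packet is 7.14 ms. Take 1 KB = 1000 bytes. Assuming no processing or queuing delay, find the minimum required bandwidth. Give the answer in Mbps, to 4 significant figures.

L = 96000 bits.
Propagation delay = 560000 / 300000000 = 1.86667 ms.
Transmission budget = 7.14 − 1.86667 = 5.27333 ms.
R ≥ L / t_tx = 96000 bits / 0.00527333 s = 18.20 Mbps.

18.20 Mbps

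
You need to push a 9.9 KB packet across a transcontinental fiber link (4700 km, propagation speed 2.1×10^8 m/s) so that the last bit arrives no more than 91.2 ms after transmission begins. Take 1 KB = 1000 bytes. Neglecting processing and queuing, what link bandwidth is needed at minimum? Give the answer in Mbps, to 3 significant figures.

1.15 Mbps

L = 79200 bits.
Propagation delay = 4700000 / 210000000 = 22.381 ms.
Transmission budget = 91.2 − 22.381 = 68.819 ms.
R ≥ L / t_tx = 79200 bits / 0.068819 s = 1.15 Mbps.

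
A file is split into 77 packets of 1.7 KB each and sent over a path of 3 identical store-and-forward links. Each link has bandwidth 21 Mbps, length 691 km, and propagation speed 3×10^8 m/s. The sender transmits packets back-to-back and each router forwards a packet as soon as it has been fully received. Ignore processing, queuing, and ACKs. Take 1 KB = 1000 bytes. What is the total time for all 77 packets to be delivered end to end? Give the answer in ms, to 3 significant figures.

58.1 ms

Per-hop transmission t_tx = L/R = 13600/21000000 = 0.647619 ms.
Per-hop propagation t_prop = 691000/300000000 = 2.30333 ms.
Pipeline fill: first packet needs 3·t_tx to clear all hops; remaining 76 packets each add one t_tx.
Total = (3+77-1)·t_tx + 3·t_prop = 79·0.647619 + 3·2.30333 = 58.1 ms.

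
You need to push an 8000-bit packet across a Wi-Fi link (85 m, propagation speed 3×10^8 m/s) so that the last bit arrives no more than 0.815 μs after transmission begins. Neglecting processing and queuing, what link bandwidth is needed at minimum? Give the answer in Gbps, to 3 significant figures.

15.0 Gbps

Propagation delay = 85 / 300000000 = 0.283333 μs.
Transmission budget = 0.815 − 0.283333 = 0.531667 μs.
R ≥ L / t_tx = 8000 bits / 5.31667e-07 s = 15.0 Gbps.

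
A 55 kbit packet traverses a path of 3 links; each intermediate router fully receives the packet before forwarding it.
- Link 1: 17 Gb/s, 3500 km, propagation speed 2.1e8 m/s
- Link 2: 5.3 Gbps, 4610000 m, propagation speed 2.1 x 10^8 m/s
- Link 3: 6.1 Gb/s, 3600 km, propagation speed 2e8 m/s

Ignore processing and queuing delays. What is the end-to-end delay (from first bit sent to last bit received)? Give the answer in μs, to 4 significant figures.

56640 μs

L = 55000 bits.
Transmission delays (L/R per hop): 3.23529, 10.3774, 9.01639 μs; sum = 22.629 μs.
Propagation delays (d/s per hop): 16666.7, 21952.4, 18000 μs; sum = 56619 μs.
End-to-end = 56640 μs.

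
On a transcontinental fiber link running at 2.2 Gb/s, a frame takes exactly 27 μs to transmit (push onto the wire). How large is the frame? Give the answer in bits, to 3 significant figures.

L = R × t_tx = 2200000000 b/s × 2.7e-05 s = 59400 bits.

59400 bits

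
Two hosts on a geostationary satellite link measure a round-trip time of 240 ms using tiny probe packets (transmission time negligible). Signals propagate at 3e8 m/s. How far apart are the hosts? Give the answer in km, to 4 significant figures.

One-way propagation = RTT/2 = 120 ms.
d = s × t = 300000000 × 0.12 = 36000 km.

36000 km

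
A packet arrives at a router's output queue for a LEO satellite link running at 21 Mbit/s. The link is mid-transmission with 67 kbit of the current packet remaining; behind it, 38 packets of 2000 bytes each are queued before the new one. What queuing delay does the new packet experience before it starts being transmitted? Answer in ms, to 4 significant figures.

Each queued packet: L/R = 16000/21000000 = 0.761905 ms.
38 queued → 28.9524 ms.
Plus remaining 67000 bits of current packet: 3.19048 ms.
Queuing delay = 32.14 ms.

32.14 ms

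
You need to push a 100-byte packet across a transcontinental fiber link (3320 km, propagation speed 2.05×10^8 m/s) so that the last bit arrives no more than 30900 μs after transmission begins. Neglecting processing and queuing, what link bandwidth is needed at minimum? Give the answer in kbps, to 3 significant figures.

54.4 kbps

L = 800 bits.
Propagation delay = 3320000 / 2.05e+08 = 16195.1 μs.
Transmission budget = 30900 − 16195.1 = 14704.9 μs.
R ≥ L / t_tx = 800 bits / 0.0147049 s = 54.4 kbps.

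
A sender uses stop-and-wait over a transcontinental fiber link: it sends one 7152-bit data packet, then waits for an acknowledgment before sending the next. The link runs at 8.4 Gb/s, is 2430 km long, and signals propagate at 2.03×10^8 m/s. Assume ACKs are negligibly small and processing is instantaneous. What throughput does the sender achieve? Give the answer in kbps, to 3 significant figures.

299 kbps

t_tx = L/R = 7152/8400000000 = 8.51429e-07 s.
t_prop = 2430000/2.03e+08 = 0.0119704 s; RTT = 0.0239409 s.
Cycle = t_tx + RTT = 0.0239417 s.
Throughput = L / cycle = 7152 / 0.0239417 = 299 kbps.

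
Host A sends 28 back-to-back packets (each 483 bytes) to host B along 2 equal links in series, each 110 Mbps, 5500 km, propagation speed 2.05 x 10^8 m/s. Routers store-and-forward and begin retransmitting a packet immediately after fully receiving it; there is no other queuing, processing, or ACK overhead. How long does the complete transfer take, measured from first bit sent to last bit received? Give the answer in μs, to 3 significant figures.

Per-hop transmission t_tx = L/R = 3864/110000000 = 35.1273 μs.
Per-hop propagation t_prop = 5500000/2.05e+08 = 26829.3 μs.
Pipeline fill: first packet needs 2·t_tx to clear all hops; remaining 27 packets each add one t_tx.
Total = (2+28-1)·t_tx + 2·t_prop = 29·35.1273 + 2·26829.3 = 54700 μs.

54700 μs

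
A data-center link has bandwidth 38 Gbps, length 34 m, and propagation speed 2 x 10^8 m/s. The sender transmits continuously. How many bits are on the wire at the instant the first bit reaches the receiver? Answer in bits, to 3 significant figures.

Propagation delay = 34 / 200000000 = 1.7e-07 s.
BDP = R × t_prop = 38000000000 × 1.7e-07 = 6460 bits.

6460 bits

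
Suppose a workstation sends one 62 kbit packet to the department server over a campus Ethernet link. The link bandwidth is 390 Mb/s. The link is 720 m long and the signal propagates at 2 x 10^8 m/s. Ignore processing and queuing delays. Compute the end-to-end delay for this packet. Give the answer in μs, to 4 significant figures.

L = 62000 bits.
Transmission delay = L/R = 62000 / 390000000 = 158.974 μs.
Propagation delay = d/s = 720 m / 200000000 m/s = 3.6 μs.
Total = 162.6 μs.

162.6 μs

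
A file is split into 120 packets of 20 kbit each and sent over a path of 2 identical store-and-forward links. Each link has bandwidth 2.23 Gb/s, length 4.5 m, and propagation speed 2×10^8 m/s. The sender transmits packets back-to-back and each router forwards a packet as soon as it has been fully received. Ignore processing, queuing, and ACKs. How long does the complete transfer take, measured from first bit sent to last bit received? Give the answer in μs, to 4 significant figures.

Per-hop transmission t_tx = L/R = 20000/2230000000 = 8.96861 μs.
Per-hop propagation t_prop = 4.5/200000000 = 0.0225 μs.
Pipeline fill: first packet needs 2·t_tx to clear all hops; remaining 119 packets each add one t_tx.
Total = (2+120-1)·t_tx + 2·t_prop = 121·8.96861 + 2·0.0225 = 1085 μs.

1085 μs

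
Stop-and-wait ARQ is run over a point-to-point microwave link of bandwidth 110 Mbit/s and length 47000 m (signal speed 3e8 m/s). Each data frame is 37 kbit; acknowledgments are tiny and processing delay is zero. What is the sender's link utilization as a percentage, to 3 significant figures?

51.8 %

t_tx = L/R = 37000/110000000 = 0.000336364 s.
t_prop = 47000/300000000 = 0.000156667 s; RTT = 0.000313333 s.
Cycle = t_tx + RTT = 0.000649697 s.
Utilization = t_tx / cycle = 0.000336364/0.000649697 = 51.8 %.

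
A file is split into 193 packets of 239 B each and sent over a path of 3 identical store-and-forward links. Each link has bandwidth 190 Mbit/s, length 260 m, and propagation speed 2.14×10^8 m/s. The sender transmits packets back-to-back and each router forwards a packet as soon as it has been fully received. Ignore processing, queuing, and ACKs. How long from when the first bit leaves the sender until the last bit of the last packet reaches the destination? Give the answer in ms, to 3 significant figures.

1.97 ms

Per-hop transmission t_tx = L/R = 1912/190000000 = 0.0100632 ms.
Per-hop propagation t_prop = 260/214000000 = 0.00121495 ms.
Pipeline fill: first packet needs 3·t_tx to clear all hops; remaining 192 packets each add one t_tx.
Total = (3+193-1)·t_tx + 3·t_prop = 195·0.0100632 + 3·0.00121495 = 1.97 ms.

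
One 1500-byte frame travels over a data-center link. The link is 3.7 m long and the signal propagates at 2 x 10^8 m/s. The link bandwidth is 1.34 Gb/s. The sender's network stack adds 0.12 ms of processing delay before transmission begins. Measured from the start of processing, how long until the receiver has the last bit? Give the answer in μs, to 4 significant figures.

L = 1500 × 8 = 12000 bits.
Transmission delay = L/R = 12000 / 1340000000 = 8.95522 μs.
Propagation delay = d/s = 3.7 m / 200000000 m/s = 0.0185 μs.
Plus processing delay 0.12 ms = 120 μs.
Total = 129.0 μs.

129.0 μs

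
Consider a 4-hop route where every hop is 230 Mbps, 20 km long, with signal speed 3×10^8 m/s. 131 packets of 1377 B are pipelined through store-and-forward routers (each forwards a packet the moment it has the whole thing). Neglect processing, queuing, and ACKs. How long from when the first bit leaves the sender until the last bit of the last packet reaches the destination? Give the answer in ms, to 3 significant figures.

6.68 ms

Per-hop transmission t_tx = L/R = 11016/230000000 = 0.0478957 ms.
Per-hop propagation t_prop = 20000/300000000 = 0.0666667 ms.
Pipeline fill: first packet needs 4·t_tx to clear all hops; remaining 130 packets each add one t_tx.
Total = (4+131-1)·t_tx + 4·t_prop = 134·0.0478957 + 4·0.0666667 = 6.68 ms.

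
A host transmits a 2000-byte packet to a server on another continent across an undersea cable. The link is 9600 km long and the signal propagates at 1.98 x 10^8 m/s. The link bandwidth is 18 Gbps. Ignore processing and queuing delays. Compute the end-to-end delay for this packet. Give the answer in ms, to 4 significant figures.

48.49 ms

L = 2000 × 8 = 16000 bits.
Transmission delay = L/R = 16000 / 18000000000 = 0.000888889 ms.
Propagation delay = d/s = 9600000 m / 198000000 m/s = 48.4848 ms.
Total = 48.49 ms.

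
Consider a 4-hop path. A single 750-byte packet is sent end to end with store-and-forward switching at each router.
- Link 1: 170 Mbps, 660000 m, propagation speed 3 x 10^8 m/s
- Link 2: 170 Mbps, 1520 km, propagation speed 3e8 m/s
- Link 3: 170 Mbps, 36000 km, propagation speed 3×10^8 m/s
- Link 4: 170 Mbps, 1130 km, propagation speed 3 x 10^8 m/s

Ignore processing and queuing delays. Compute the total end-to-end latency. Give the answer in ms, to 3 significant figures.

131 ms

L = 750 × 8 = 6000 bits.
Transmission delay per hop = L/R = 6000/170000000 = 0.0352941 ms; 4 hops → 0.141176 ms.
Propagation delays (d/s per hop): 2.2, 5.06667, 120, 3.76667 ms; sum = 131.033 ms.
End-to-end = 131 ms.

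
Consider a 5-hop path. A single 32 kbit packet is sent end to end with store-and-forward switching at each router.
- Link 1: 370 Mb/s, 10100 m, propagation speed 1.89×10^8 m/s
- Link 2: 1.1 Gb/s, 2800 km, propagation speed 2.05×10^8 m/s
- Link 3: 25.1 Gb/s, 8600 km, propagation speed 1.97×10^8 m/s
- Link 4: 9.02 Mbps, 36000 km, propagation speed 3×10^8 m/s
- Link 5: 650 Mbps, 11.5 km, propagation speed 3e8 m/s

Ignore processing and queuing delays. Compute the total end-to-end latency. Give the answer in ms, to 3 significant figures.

L = 32000 bits.
Transmission delays (L/R per hop): 0.0864865, 0.0290909, 0.0012749, 3.54767, 0.0492308 ms; sum = 3.71375 ms.
Propagation delays (d/s per hop): 0.0534392, 13.6585, 43.6548, 120, 0.0383333 ms; sum = 177.405 ms.
End-to-end = 181 ms.

181 ms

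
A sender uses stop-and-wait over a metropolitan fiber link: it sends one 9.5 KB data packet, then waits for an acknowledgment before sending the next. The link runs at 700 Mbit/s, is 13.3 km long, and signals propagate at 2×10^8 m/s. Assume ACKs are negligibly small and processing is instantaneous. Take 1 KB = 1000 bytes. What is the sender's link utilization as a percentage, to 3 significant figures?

44.9 %

t_tx = L/R = 76000/700000000 = 0.000108571 s.
t_prop = 13300/200000000 = 6.65e-05 s; RTT = 0.000133 s.
Cycle = t_tx + RTT = 0.000241571 s.
Utilization = t_tx / cycle = 0.000108571/0.000241571 = 44.9 %.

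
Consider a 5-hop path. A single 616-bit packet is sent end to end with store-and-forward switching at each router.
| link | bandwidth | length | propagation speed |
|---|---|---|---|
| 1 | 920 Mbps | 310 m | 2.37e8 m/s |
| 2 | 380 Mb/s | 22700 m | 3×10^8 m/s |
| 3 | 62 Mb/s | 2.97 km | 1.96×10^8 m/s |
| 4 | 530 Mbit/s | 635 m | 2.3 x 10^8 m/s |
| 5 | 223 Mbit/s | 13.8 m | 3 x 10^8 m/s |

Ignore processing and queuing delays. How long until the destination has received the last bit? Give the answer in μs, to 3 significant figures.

111 μs

Transmission delays (L/R per hop): 0.669565, 1.62105, 9.93548, 1.16226, 2.76233 μs; sum = 16.1507 μs.
Propagation delays (d/s per hop): 1.30802, 75.6667, 15.1531, 2.76087, 0.046 μs; sum = 94.9346 μs.
End-to-end = 111 μs.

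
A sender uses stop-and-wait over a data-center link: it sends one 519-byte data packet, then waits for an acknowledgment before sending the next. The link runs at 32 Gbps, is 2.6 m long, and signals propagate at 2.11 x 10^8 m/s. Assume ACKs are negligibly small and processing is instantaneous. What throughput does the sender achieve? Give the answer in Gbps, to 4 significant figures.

t_tx = L/R = 4152/32000000000 = 1.2975e-07 s.
t_prop = 2.6/211000000 = 1.23223e-08 s; RTT = 2.46445e-08 s.
Cycle = t_tx + RTT = 1.54395e-07 s.
Throughput = L / cycle = 4152 / 1.54395e-07 = 26.89 Gbps.

26.89 Gbps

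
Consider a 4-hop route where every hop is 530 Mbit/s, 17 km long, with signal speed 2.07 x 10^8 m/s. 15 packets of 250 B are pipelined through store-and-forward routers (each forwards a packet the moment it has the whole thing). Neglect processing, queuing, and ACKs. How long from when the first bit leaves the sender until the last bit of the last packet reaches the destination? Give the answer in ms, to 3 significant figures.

Per-hop transmission t_tx = L/R = 2000/530000000 = 0.00377358 ms.
Per-hop propagation t_prop = 17000/2.07e+08 = 0.0821256 ms.
Pipeline fill: first packet needs 4·t_tx to clear all hops; remaining 14 packets each add one t_tx.
Total = (4+15-1)·t_tx + 4·t_prop = 18·0.00377358 + 4·0.0821256 = 0.396 ms.

0.396 ms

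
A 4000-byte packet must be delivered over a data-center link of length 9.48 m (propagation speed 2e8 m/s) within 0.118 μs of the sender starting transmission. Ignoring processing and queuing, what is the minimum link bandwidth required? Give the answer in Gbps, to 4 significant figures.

453.3 Gbps

L = 32000 bits.
Propagation delay = 9.48 / 200000000 = 0.0474 μs.
Transmission budget = 0.118 − 0.0474 = 0.0706 μs.
R ≥ L / t_tx = 32000 bits / 7.06e-08 s = 453.3 Gbps.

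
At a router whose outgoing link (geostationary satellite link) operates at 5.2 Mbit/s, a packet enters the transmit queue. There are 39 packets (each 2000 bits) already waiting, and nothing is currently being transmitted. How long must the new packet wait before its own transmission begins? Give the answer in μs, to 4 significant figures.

15000 μs

Each queued packet: L/R = 2000/5200000 = 384.615 μs.
39 queued → 15000 μs.
Queuing delay = 15000 μs.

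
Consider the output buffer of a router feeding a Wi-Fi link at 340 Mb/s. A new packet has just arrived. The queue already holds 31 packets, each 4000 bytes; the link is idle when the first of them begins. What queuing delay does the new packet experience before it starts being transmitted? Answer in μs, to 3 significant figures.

Each queued packet: L/R = 32000/340000000 = 94.1176 μs.
31 queued → 2917.65 μs.
Queuing delay = 2920 μs.

2920 μs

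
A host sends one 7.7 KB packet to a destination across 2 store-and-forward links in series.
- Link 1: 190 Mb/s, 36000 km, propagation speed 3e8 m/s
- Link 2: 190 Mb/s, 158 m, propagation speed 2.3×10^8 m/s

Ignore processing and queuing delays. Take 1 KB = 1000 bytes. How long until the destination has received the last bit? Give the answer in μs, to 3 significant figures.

L = 61600 bits.
Transmission delay per hop = L/R = 61600/190000000 = 324.211 μs; 2 hops → 648.421 μs.
Propagation delays (d/s per hop): 120000, 0.686957 μs; sum = 120001 μs.
End-to-end = 121000 μs.

121000 μs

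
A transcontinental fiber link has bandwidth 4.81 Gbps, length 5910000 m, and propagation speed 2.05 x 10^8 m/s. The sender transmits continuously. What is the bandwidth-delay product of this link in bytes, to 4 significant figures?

Propagation delay = 5910000 / 2.05e+08 = 0.0288293 s.
BDP = R × t_prop = 4810000000 × 0.0288293 = 138669000 bits.
In bytes: 138669000/8 = 17330000 bytes.

17330000 bytes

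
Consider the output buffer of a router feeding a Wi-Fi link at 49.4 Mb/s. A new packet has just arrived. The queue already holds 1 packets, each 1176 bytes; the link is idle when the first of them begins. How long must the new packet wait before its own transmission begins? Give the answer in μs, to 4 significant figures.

Each queued packet: L/R = 9408/49400000 = 190.445 μs.
1 queued → 190.445 μs.
Queuing delay = 190.4 μs.

190.4 μs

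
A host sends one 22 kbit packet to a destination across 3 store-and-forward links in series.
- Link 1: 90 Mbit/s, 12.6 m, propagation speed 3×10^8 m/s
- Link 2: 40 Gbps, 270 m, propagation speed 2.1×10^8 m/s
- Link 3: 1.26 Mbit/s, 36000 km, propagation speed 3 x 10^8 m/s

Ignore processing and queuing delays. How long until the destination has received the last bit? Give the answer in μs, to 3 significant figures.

138000 μs

L = 22000 bits.
Transmission delays (L/R per hop): 244.444, 0.55, 17460.3 μs; sum = 17705.3 μs.
Propagation delays (d/s per hop): 0.042, 1.28571, 120000 μs; sum = 120001 μs.
End-to-end = 138000 μs.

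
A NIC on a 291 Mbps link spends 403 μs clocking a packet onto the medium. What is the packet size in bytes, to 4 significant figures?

L = R × t_tx = 291000000 b/s × 0.000403 s = 117273 bits.
In bytes: 117273 / 8 = 14660 bytes.

14660 bytes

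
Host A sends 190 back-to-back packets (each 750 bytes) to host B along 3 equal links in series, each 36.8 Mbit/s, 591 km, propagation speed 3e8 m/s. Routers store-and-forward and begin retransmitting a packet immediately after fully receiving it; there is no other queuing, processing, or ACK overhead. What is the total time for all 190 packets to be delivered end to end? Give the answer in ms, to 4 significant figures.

Per-hop transmission t_tx = L/R = 6000/36800000 = 0.163043 ms.
Per-hop propagation t_prop = 591000/300000000 = 1.97 ms.
Pipeline fill: first packet needs 3·t_tx to clear all hops; remaining 189 packets each add one t_tx.
Total = (3+190-1)·t_tx + 3·t_prop = 192·0.163043 + 3·1.97 = 37.21 ms.

37.21 ms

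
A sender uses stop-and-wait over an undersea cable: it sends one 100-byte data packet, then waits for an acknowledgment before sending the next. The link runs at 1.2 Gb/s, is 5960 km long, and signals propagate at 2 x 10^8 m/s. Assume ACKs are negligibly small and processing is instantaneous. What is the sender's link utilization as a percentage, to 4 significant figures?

0.001119 %

t_tx = L/R = 800/1200000000 = 6.66667e-07 s.
t_prop = 5960000/200000000 = 0.0298 s; RTT = 0.0596 s.
Cycle = t_tx + RTT = 0.0596007 s.
Utilization = t_tx / cycle = 6.66667e-07/0.0596007 = 0.001119 %.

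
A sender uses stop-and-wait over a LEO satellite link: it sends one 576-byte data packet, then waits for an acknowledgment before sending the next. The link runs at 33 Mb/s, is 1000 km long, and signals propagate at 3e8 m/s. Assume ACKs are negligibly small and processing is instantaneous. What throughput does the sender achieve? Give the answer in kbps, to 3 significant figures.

677 kbps

t_tx = L/R = 4608/33000000 = 0.000139636 s.
t_prop = 1000000/300000000 = 0.00333333 s; RTT = 0.00666667 s.
Cycle = t_tx + RTT = 0.0068063 s.
Throughput = L / cycle = 4608 / 0.0068063 = 677 kbps.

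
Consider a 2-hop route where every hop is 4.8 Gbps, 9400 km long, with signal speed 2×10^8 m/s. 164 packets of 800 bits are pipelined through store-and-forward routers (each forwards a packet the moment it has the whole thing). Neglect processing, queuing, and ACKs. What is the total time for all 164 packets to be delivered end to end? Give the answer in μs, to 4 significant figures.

Per-hop transmission t_tx = L/R = 800/4800000000 = 0.166667 μs.
Per-hop propagation t_prop = 9400000/200000000 = 47000 μs.
Pipeline fill: first packet needs 2·t_tx to clear all hops; remaining 163 packets each add one t_tx.
Total = (2+164-1)·t_tx + 2·t_prop = 165·0.166667 + 2·47000 = 94030 μs.

94030 μs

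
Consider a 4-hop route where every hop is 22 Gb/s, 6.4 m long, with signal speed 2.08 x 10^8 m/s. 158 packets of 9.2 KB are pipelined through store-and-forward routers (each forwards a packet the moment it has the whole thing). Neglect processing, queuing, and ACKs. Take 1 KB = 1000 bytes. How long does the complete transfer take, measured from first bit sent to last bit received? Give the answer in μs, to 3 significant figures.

Per-hop transmission t_tx = L/R = 73600/22000000000 = 3.34545 μs.
Per-hop propagation t_prop = 6.4/208000000 = 0.0307692 μs.
Pipeline fill: first packet needs 4·t_tx to clear all hops; remaining 157 packets each add one t_tx.
Total = (4+158-1)·t_tx + 4·t_prop = 161·3.34545 + 4·0.0307692 = 539 μs.

539 μs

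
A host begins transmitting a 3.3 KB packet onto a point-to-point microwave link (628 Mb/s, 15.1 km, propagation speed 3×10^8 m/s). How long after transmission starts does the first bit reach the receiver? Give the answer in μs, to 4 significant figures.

50.33 μs

First bit experiences only propagation delay: d/s = 15100/300000000 = 50.33 μs.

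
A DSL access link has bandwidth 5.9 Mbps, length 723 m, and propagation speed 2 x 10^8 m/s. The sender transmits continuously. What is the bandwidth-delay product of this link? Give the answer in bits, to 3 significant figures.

21.3 bits

Propagation delay = 723 / 200000000 = 3.615e-06 s.
BDP = R × t_prop = 5900000 × 3.615e-06 = 21.3285 bits.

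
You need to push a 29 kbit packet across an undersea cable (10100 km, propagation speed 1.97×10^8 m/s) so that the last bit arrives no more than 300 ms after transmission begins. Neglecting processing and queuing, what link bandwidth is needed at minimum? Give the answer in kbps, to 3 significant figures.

117 kbps

Propagation delay = 10100000 / 197000000 = 51.269 ms.
Transmission budget = 300 − 51.269 = 248.731 ms.
R ≥ L / t_tx = 29000 bits / 0.248731 s = 117 kbps.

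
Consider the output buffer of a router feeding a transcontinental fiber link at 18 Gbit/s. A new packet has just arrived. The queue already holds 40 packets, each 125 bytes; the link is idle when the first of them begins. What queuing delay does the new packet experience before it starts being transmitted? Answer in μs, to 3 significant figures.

2.22 μs

Each queued packet: L/R = 1000/18000000000 = 0.0555556 μs.
40 queued → 2.22222 μs.
Queuing delay = 2.22 μs.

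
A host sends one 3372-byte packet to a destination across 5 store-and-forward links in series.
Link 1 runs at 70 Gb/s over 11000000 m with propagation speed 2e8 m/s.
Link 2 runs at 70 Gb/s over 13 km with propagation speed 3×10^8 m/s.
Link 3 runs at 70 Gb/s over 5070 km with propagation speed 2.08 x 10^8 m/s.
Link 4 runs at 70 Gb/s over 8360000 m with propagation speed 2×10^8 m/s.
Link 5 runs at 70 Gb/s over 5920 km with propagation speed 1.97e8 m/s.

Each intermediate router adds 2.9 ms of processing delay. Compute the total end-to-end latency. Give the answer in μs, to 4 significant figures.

162900 μs

L = 3372 × 8 = 26976 bits.
Transmission delay per hop = L/R = 26976/70000000000 = 0.385371 μs; 5 hops → 1.92686 μs.
Propagation delays (d/s per hop): 55000, 43.3333, 24375, 41800, 30050.8 μs; sum = 151269 μs.
Processing at 4 router(s): 4 × 2.9 ms = 11600 μs.
End-to-end = 162900 μs.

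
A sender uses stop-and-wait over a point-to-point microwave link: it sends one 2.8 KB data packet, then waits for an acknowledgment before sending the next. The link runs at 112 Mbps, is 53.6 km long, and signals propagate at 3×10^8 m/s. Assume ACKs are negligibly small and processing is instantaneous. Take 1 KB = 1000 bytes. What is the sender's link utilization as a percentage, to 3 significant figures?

t_tx = L/R = 22400/112000000 = 0.0002 s.
t_prop = 53600/300000000 = 0.000178667 s; RTT = 0.000357333 s.
Cycle = t_tx + RTT = 0.000557333 s.
Utilization = t_tx / cycle = 0.0002/0.000557333 = 35.9 %.

35.9 %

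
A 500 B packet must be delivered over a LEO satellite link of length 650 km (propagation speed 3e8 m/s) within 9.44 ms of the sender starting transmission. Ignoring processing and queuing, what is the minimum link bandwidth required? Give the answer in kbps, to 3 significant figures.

L = 4000 bits.
Propagation delay = 650000 / 300000000 = 2.16667 ms.
Transmission budget = 9.44 − 2.16667 = 7.27333 ms.
R ≥ L / t_tx = 4000 bits / 0.00727333 s = 550 kbps.

550 kbps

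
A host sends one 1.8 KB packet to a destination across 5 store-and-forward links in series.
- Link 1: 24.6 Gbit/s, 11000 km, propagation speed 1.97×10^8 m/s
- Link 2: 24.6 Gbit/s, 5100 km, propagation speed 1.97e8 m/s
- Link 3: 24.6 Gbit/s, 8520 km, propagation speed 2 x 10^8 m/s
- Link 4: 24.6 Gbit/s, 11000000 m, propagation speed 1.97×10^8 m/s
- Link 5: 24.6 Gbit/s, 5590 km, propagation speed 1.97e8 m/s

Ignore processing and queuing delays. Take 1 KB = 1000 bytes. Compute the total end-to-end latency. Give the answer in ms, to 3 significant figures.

209 ms

L = 14400 bits.
Transmission delay per hop = L/R = 14400/24600000000 = 0.000585366 ms; 5 hops → 0.00292683 ms.
Propagation delays (d/s per hop): 55.8376, 25.8883, 42.6, 55.8376, 28.3756 ms; sum = 208.539 ms.
End-to-end = 209 ms.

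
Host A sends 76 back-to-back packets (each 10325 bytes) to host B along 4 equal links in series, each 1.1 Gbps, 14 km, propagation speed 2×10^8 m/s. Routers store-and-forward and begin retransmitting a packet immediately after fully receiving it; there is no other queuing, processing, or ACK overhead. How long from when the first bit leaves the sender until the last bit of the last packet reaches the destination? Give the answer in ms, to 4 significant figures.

6.212 ms

Per-hop transmission t_tx = L/R = 82600/1100000000 = 0.0750909 ms.
Per-hop propagation t_prop = 14000/200000000 = 0.07 ms.
Pipeline fill: first packet needs 4·t_tx to clear all hops; remaining 75 packets each add one t_tx.
Total = (4+76-1)·t_tx + 4·t_prop = 79·0.0750909 + 4·0.07 = 6.212 ms.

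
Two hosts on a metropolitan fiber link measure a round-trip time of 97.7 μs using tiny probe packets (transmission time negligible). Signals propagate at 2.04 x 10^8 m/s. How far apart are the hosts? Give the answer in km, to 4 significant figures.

9.965 km

One-way propagation = RTT/2 = 48.85 μs.
d = s × t = 204000000 × 4.885e-05 = 9.965 km.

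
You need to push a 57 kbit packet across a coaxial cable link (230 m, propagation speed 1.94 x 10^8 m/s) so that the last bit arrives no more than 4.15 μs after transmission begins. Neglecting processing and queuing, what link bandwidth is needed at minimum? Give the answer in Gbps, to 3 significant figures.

Propagation delay = 230 / 194000000 = 1.18557 μs.
Transmission budget = 4.15 − 1.18557 = 2.96443 μs.
R ≥ L / t_tx = 57000 bits / 2.96443e-06 s = 19.2 Gbps.

19.2 Gbps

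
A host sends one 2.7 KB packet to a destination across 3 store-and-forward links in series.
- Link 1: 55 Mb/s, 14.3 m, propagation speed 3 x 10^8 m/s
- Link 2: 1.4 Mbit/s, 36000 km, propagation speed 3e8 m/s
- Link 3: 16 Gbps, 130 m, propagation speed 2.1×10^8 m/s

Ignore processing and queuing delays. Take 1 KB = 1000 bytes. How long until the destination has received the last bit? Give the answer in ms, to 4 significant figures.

135.8 ms

L = 21600 bits.
Transmission delays (L/R per hop): 0.392727, 15.4286, 0.00135 ms; sum = 15.8226 ms.
Propagation delays (d/s per hop): 4.76667e-05, 120, 0.000619048 ms; sum = 120.001 ms.
End-to-end = 135.8 ms.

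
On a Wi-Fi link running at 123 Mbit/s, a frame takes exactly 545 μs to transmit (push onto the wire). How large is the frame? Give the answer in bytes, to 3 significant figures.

8380 bytes

L = R × t_tx = 123000000 b/s × 0.000545 s = 67035 bits.
In bytes: 67035 / 8 = 8380 bytes.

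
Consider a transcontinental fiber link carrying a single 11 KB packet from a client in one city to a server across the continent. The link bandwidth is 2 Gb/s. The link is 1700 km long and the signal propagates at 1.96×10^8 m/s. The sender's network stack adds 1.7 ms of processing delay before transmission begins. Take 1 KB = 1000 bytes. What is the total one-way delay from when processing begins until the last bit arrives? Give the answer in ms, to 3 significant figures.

10.4 ms

L = 88000 bits.
Transmission delay = L/R = 88000 / 2000000000 = 0.044 ms.
Propagation delay = d/s = 1700000 m / 196000000 m/s = 8.67347 ms.
Plus processing delay 1.7 ms = 1.7 ms.
Total = 10.4 ms.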